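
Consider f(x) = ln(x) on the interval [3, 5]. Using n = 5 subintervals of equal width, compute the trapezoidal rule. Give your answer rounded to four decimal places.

Δx = (5 − 3)/5 = 0.4.
f(3) ≈ 1.0986, f(3.4) ≈ 1.2238, f(3.8) ≈ 1.3350, f(4.2) ≈ 1.4351, f(4.6) ≈ 1.5261, f(5) ≈ 1.6094.
T_5 = (Δx/2)·[f(x_0) + 2f(x_1) + ... + 2f(x_{4}) + f(x_5)].
Sum ≈ 2.7496.

2.7496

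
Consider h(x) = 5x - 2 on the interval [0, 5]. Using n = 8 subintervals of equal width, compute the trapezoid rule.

Δx = (5 − 0)/8 = 0.625.
h(0) = -2, h(0.625) = 1.125, h(1.25) = 4.25, h(1.875) = 7.375, h(2.5) = 10.5, h(3.125) = 13.625, h(3.75) = 16.75, h(4.375) = 19.875, h(5) = 23.
T_8 = (Δx/2)·[h(x_0) + 2h(x_1) + ... + 2h(x_{7}) + h(x_8)].
Sum = 52.5.

52.5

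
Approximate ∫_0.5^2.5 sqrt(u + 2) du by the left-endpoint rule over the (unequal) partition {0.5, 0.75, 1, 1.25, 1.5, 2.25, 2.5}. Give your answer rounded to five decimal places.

Subinterval widths: 0.25, 0.25, 0.25, 0.25, 0.75, 0.25.
Left endpoints: 0.5, 0.75, 1, 1.25, 1.5, 2.25.
f(0.5) ≈ 1.58114, f(0.75) ≈ 1.65831, f(1) ≈ 1.73205, f(1.25) ≈ 1.80278, f(1.5) ≈ 1.87083, f(2.25) ≈ 2.06155.
Sum = Σ Δu_i · f(u_i).
Sum ≈ 3.61208.

3.61208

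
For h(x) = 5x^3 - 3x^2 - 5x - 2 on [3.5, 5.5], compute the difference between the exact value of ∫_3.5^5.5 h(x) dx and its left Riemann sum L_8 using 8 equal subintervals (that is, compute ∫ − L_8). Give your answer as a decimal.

67.84375

Exact integral: ∫_3.5^5.5 h(x) dx = 783.75.
L_8 = 715.90625.
Error = 783.75 − 715.90625 = 67.84375.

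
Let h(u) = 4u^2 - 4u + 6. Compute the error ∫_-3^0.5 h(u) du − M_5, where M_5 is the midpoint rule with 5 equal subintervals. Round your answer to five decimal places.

0.57167

Exact integral: ∫_-3^0.5 h(u) du ≈ 74.6666667.
M_5 = 74.095.
Error ≈ 74.6666667 − 74.095 ≈ 0.57167.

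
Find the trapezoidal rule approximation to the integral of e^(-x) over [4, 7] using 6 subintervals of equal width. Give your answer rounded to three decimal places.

Δx = (7 − 4)/6 = 0.5.
f(4) ≈ 0.018, f(4.5) ≈ 0.011, f(5) ≈ 0.007, f(5.5) ≈ 0.004, f(6) ≈ 0.002, f(6.5) ≈ 0.002, f(7) ≈ 0.001.
T_6 = (Δx/2)·[f(x_0) + 2f(x_1) + ... + 2f(x_{5}) + f(x_6)].
Sum ≈ 0.018.

0.018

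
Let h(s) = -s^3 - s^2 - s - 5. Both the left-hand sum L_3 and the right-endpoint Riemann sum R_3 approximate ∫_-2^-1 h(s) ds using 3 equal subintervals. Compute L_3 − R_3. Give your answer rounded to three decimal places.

1.667

L_3 ≈ -1.18519.
R_3 ≈ -2.85185.
L_3 − R_3 ≈ 1.667.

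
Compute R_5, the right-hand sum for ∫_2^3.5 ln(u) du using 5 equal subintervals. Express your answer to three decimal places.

Δu = (3.5 − 2)/5 = 0.3.
Right endpoints: 2.3, 2.6, 2.9, 3.2, 3.5.
f(2.3) ≈ 0.833, f(2.6) ≈ 0.956, f(2.9) ≈ 1.065, f(3.2) ≈ 1.163, f(3.5) ≈ 1.253.
Sum = Δu · [f(2.3) + f(2.6) + f(2.9) + f(3.2) + f(3.5)].
Sum ≈ 1.581.

1.581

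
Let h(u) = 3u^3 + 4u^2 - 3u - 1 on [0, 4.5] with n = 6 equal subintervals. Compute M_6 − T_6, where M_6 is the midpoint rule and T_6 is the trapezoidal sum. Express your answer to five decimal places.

-15.34570

M_6 ≈ 389.0566406.
T_6 = 404.40234375.
M_6 − T_6 ≈ -15.34570.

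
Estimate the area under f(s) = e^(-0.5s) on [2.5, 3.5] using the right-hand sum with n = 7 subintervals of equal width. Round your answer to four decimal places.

Δs = (3.5 − 2.5)/7 = 1/7.
Right endpoints: 37/14, 39/14, 41/14, 43/14, 45/14, 47/14, 3.5.
f(37/14) ≈ 0.2668, f(39/14) ≈ 0.2484, f(41/14) ≈ 0.2312, f(43/14) ≈ 0.2153, f(45/14) ≈ 0.2005, f(47/14) ≈ 0.1866, f(3.5) ≈ 0.1738.
Sum = Δs · [f(37/14) + f(39/14) + f(41/14) + ...].
Sum ≈ 0.2175.

0.2175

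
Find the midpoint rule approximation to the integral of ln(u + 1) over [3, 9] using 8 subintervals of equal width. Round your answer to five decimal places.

Δu = (9 − 3)/8 = 0.75.
Midpoints: 3.375, 4.125, 4.875, 5.625, 6.375, 7.125, 7.875, 8.625.
f(3.375) ≈ 1.47591, f(4.125) ≈ 1.63413, f(4.875) ≈ 1.77071, f(5.625) ≈ 1.89085, f(6.375) ≈ 1.99810, f(7.125) ≈ 2.09495, f(7.875) ≈ 2.18324, f(8.625) ≈ 2.26436.
Sum = Δu · [f(3.375) + f(4.125) + f(4.875) + ...].
Sum ≈ 11.48418.

11.48418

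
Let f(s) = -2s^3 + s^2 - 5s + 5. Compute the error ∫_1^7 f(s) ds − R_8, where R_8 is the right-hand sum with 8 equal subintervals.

262.6875

Exact integral: ∫_1^7 f(s) ds = -1176.
R_8 = -1438.6875.
Error = -1176 − (-1438.6875) = 262.6875.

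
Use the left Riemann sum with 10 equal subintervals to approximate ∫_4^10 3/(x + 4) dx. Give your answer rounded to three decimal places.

1.728

Δx = (10 − 4)/10 = 0.6.
Left endpoints: 4, 4.6, 5.2, 5.8, 6.4, 7, 7.6, 8.2, 8.8, 9.4.
f(4) = 0.375, f(4.6) = 15/43, f(5.2) = 15/46, f(5.8) = 15/49, f(6.4) = 15/52, f(7) = 3/11, f(7.6) = 15/58, f(8.2) = 15/61, f(8.8) = 0.234375, f(9.4) = 15/67.
Sum = Δx · [f(4) + f(4.6) + f(5.2) + ...].
Sum ≈ 1.728.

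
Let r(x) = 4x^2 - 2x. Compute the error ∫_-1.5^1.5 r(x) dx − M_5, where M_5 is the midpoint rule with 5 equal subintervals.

0.36

Exact integral: ∫_-1.5^1.5 r(x) dx = 9.
M_5 = 8.64.
Error = 9 − 8.64 = 0.36.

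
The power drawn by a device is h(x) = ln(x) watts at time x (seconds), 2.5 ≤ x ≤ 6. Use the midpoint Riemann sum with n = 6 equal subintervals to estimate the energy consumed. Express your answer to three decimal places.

4.963

Δx = (6 − 2.5)/6 = 7/12.
Midpoints: 67/24, 3.375, 95/24, 109/24, 5.125, 137/24.
h(67/24) ≈ 1.027, h(3.375) ≈ 1.216, h(95/24) ≈ 1.376, h(109/24) ≈ 1.513, h(5.125) ≈ 1.634, h(137/24) ≈ 1.742.
Sum = Δx · [h(67/24) + h(3.375) + h(95/24) + ...].
Sum ≈ 4.963.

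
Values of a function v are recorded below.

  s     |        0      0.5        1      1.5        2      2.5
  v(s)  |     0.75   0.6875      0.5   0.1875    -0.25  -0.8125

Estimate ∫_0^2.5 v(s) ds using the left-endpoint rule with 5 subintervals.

Δs = 0.5.
Sum = 0.5·[0.75 + 0.6875 + 0.5 + 0.1875 + (-0.25)] = 0.9375.

0.9375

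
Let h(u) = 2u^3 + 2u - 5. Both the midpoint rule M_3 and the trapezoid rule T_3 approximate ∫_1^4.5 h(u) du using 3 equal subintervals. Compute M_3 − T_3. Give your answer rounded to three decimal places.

-19.651

M_3 ≈ 199.73090.
T_3 ≈ 219.38194.
M_3 − T_3 ≈ -19.651.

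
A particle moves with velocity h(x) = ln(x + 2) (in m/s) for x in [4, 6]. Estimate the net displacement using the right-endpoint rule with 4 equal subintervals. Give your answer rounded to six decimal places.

3.956028

Δx = (6 − 4)/4 = 0.5.
Right endpoints: 4.5, 5, 5.5, 6.
h(4.5) ≈ 1.871802, h(5) ≈ 1.945910, h(5.5) ≈ 2.014903, h(6) ≈ 2.079442.
Sum = Δx · [h(4.5) + h(5) + h(5.5) + h(6)].
Sum ≈ 3.956028.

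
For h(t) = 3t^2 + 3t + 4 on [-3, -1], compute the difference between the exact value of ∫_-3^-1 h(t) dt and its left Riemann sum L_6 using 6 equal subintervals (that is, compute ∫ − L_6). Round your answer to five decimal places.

-3.11111

Exact integral: ∫_-3^-1 h(t) dt = 22.
L_6 ≈ 25.1111111.
Error ≈ 22 − 25.1111111 ≈ -3.11111.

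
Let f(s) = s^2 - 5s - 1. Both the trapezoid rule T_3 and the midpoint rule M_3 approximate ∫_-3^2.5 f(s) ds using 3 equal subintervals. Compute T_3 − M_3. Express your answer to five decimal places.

4.62153

T_3 ≈ 18.6643519.
M_3 ≈ 14.0428241.
T_3 − M_3 ≈ 4.62153.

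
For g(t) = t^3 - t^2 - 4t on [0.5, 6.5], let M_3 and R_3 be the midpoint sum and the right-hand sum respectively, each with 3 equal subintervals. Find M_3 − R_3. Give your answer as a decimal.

M_3 = 251.75.
R_3 = 517.25.
M_3 − R_3 = -265.5.

-265.5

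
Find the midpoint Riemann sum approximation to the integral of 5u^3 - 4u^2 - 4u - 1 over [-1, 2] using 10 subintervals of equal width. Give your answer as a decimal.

-2.32875

Δu = (2 − (-1))/10 = 0.3.
Midpoints: -0.85, -0.55, -0.25, 0.05, 0.35, 0.65, 0.95, 1.25, 1.55, 1.85.
f(-0.85) = -3.560625, f(-0.55) = -0.841875, f(-0.25) = -0.328125, f(0.05) = -1.209375, f(0.35) = -2.675625, f(0.65) = -3.916875, f(0.95) = -4.123125, f(1.25) = -2.484375, f(1.55) = 1.809375, f(1.85) = 9.568125.
Sum = Δu · [f(-0.85) + f(-0.55) + f(-0.25) + ...].
Sum = -2.32875.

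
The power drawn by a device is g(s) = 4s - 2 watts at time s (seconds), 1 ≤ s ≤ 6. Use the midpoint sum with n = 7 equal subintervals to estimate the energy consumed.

Δs = (6 − 1)/7 = 5/7.
Midpoints: 19/14, 29/14, 39/14, 3.5, 59/14, 69/14, 79/14.
g(19/14) = 24/7, g(29/14) = 44/7, g(39/14) = 64/7, g(3.5) = 12, g(59/14) = 104/7, g(69/14) = 124/7, g(79/14) = 144/7.
Sum = Δs · [g(19/14) + g(29/14) + g(39/14) + ...].
Sum = 60.

60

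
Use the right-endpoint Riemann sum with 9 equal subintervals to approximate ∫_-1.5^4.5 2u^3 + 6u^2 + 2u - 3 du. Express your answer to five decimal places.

Δu = (4.5 − (-1.5))/9 = 2/3.
Right endpoints: -5/6, -1/6, 0.5, 7/6, 11/6, 2.5, 19/6, 23/6, 4.5.
f(-5/6) = -179/108, f(-1/6) = -343/108, f(0.5) = -0.25, f(7/6) = 1153/108, f(11/6) = 3581/108, f(2.5) = 70.75, f(19/6) = 13717/108, f(23/6) = 22193/108, f(4.5) = 309.75.
Sum = Δu · [f(-5/6) + f(-1/6) + f(0.5) + ...].
Sum ≈ 501.16667.

501.16667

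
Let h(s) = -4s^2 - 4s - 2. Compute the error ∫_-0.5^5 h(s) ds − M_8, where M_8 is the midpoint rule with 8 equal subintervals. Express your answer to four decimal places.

Exact integral: ∫_-0.5^5 h(s) ds ≈ -227.333333.
M_8 ≈ -226.466797.
Error ≈ -227.333333 − (-226.466797) ≈ -0.8665.

-0.8665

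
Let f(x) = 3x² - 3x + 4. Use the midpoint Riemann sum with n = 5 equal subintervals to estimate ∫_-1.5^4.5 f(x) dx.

Δx = (4.5 − (-1.5))/5 = 1.2.
Midpoints: -0.9, 0.3, 1.5, 2.7, 3.9.
f(-0.9) = 9.13, f(0.3) = 3.37, f(1.5) = 6.25, f(2.7) = 17.77, f(3.9) = 37.93.
Sum = Δx · [f(-0.9) + f(0.3) + f(1.5) + f(2.7) + f(3.9)].
Sum = 89.34.

89.34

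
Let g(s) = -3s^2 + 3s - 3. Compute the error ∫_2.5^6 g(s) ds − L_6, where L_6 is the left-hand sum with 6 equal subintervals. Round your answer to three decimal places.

-22.373

Exact integral: ∫_2.5^6 g(s) ds = -166.25.
L_6 ≈ -143.87674.
Error ≈ -166.25 − (-143.87674) ≈ -22.373.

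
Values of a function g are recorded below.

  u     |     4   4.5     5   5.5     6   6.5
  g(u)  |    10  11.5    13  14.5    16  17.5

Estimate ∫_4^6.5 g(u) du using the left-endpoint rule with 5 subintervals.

32.5

Δu = 0.5.
Sum = 0.5·[10 + 11.5 + 13 + 14.5 + 16] = 32.5.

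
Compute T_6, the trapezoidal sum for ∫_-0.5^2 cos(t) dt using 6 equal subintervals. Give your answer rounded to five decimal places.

1.36857

Δt = (2 − (-0.5))/6 = 5/12.
f(-0.5) ≈ 0.87758, f(-1/12) ≈ 0.99653, f(1/3) ≈ 0.94496, f(0.75) ≈ 0.73169, f(7/6) ≈ 0.39322, f(19/12) ≈ -0.01254, f(2) ≈ -0.41615.
T_6 = (Δt/2)·[f(t_0) + 2f(t_1) + ... + 2f(t_{5}) + f(t_6)].
Sum ≈ 1.36857.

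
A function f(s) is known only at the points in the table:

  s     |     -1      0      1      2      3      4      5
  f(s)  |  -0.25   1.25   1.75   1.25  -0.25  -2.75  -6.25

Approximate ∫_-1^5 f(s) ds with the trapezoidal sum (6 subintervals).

-2

Δs = 1.
T_6 = (1/2)·[(-0.25) + 2·1.25 + 2·1.75 + 2·1.25 + 2·(-0.25) + 2·(-2.75) + (-6.25)] = -2.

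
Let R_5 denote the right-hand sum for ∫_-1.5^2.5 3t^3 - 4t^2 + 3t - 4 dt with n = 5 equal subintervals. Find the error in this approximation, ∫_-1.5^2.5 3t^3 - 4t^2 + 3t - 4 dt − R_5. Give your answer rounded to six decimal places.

-21.413333

Exact integral: ∫_-1.5^2.5 f(t) dt ≈ -9.83333333.
R_5 = 11.58.
Error ≈ -9.83333333 − 11.58 ≈ -21.413333.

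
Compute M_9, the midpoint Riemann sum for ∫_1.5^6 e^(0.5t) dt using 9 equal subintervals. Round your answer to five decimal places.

35.84366

Δt = (6 − 1.5)/9 = 0.5.
Midpoints: 1.75, 2.25, 2.75, 3.25, 3.75, 4.25, 4.75, 5.25, 5.75.
f(1.75) ≈ 2.39888, f(2.25) ≈ 3.08022, f(2.75) ≈ 3.95508, f(3.25) ≈ 5.07842, f(3.75) ≈ 6.52082, f(4.25) ≈ 8.37290, f(4.75) ≈ 10.75101, f(5.25) ≈ 13.80457, f(5.75) ≈ 17.72542.
Sum = Δt · [f(1.75) + f(2.25) + f(2.75) + ...].
Sum ≈ 35.84366.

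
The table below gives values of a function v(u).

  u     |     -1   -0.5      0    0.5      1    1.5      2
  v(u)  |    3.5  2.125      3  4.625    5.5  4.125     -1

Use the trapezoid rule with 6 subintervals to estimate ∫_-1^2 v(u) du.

Δu = 0.5.
T_6 = (0.5/2)·[3.5 + 2·2.125 + 2·3 + 2·4.625 + 2·5.5 + 2·4.125 + (-1)] = 10.3125.

10.3125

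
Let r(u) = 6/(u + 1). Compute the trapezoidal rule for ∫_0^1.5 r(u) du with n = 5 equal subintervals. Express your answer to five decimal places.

5.53517

Δu = (1.5 − 0)/5 = 0.3.
r(0) = 6, r(0.3) = 60/13, r(0.6) = 3.75, r(0.9) = 60/19, r(1.2) = 30/11, r(1.5) = 2.4.
T_5 = (Δu/2)·[r(u_0) + 2r(u_1) + ... + 2r(u_{4}) + r(u_5)].
Sum ≈ 5.53517.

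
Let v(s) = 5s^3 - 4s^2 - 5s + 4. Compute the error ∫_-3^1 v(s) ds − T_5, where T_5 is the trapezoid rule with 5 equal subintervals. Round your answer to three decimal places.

Exact integral: ∫_-3^1 v(s) ds ≈ -101.33333.
T_5 = -109.44.
Error ≈ -101.33333 − (-109.44) ≈ 8.107.

8.107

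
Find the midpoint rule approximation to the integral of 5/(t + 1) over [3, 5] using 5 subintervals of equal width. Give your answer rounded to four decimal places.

Δt = (5 − 3)/5 = 0.4.
Midpoints: 3.2, 3.6, 4, 4.4, 4.8.
f(3.2) = 25/21, f(3.6) = 25/23, f(4) = 1, f(4.4) = 25/27, f(4.8) = 25/29.
Sum = Δt · [f(3.2) + f(3.6) + f(4) + f(4.4) + f(4.8)].
Sum ≈ 2.0262.

2.0262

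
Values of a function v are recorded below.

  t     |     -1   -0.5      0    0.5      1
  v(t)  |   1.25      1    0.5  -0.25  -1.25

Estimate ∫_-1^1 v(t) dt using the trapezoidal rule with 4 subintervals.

0.625

Δt = 0.5.
T_4 = (0.5/2)·[1.25 + 2·1 + 2·0.5 + 2·(-0.25) + (-1.25)] = 0.625.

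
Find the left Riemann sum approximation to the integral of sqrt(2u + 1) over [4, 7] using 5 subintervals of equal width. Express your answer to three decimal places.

Δu = (7 − 4)/5 = 0.6.
Left endpoints: 4, 4.6, 5.2, 5.8, 6.4.
f(4) ≈ 3.000, f(4.6) ≈ 3.194, f(5.2) ≈ 3.376, f(5.8) ≈ 3.550, f(6.4) ≈ 3.715.
Sum = Δu · [f(4) + f(4.6) + f(5.2) + f(5.8) + f(6.4)].
Sum ≈ 10.101.

10.101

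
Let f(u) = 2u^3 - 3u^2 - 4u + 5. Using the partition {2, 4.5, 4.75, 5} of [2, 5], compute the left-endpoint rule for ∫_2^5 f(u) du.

62.7890625

Subinterval widths: 2.5, 0.25, 0.25.
Left endpoints: 2, 4.5, 4.75.
f(2) = 1, f(4.5) = 108.5, f(4.75) = 132.65625.
Sum = Σ Δu_i · f(u_i).
Sum = 62.7890625.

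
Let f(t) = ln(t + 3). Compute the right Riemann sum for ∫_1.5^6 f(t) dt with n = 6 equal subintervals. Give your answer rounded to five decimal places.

Δt = (6 − 1.5)/6 = 0.75.
Right endpoints: 2.25, 3, 3.75, 4.5, 5.25, 6.
f(2.25) ≈ 1.65823, f(3) ≈ 1.79176, f(3.75) ≈ 1.90954, f(4.5) ≈ 2.01490, f(5.25) ≈ 2.11021, f(6) ≈ 2.19722.
Sum = Δt · [f(2.25) + f(3) + f(3.75) + ...].
Sum ≈ 8.76140.

8.76140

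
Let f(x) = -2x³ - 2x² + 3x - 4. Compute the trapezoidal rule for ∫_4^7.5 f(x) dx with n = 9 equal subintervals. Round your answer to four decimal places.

-1649.4596

Δx = (7.5 − 4)/9 = 7/18.
f(4) = -152, f(79/18) = -578647/2916, f(43/9) = -184763/729, f(31/6) = -34315/108, f(50/9) = -285766/729, f(107/18) = -1390787/2916, f(19/3) = -15479/27, f(121/18) = -1987957/2916, f(64/9) = -585380/729, f(7.5) = -937.75.
T_9 = (Δx/2)·[f(x_0) + 2f(x_1) + ... + 2f(x_{8}) + f(x_9)].
Sum ≈ -1649.4596.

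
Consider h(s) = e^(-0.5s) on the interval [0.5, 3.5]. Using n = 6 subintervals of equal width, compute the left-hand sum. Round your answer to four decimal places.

1.3676

Δs = (3.5 − 0.5)/6 = 0.5.
Left endpoints: 0.5, 1, 1.5, 2, 2.5, 3.
h(0.5) ≈ 0.7788, h(1) ≈ 0.6065, h(1.5) ≈ 0.4724, h(2) ≈ 0.3679, h(2.5) ≈ 0.2865, h(3) ≈ 0.2231.
Sum = Δs · [h(0.5) + h(1) + h(1.5) + ...].
Sum ≈ 1.3676.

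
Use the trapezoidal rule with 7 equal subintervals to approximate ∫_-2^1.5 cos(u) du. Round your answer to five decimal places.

Δu = (1.5 − (-2))/7 = 0.5.
f(-2) ≈ -0.41615, f(-1.5) ≈ 0.07074, f(-1) ≈ 0.54030, f(-0.5) ≈ 0.87758, f(0) ≈ 1.00000, f(0.5) ≈ 0.87758, f(1) ≈ 0.54030, f(1.5) ≈ 0.07074.
T_7 = (Δu/2)·[f(u_0) + 2f(u_1) + ... + 2f(u_{6}) + f(u_7)].
Sum ≈ 1.86690.

1.86690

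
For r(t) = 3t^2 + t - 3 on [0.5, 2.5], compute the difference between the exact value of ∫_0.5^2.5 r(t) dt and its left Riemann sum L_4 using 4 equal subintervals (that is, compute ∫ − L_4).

4.75

Exact integral: ∫_0.5^2.5 r(t) dt = 12.5.
L_4 = 7.75.
Error = 12.5 − 7.75 = 4.75.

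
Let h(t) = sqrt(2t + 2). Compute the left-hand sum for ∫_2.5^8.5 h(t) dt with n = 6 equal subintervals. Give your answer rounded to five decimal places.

Δt = (8.5 − 2.5)/6 = 1.
Left endpoints: 2.5, 3.5, 4.5, 5.5, 6.5, 7.5.
h(2.5) ≈ 2.64575, h(3.5) ≈ 3.00000, h(4.5) ≈ 3.31662, h(5.5) ≈ 3.60555, h(6.5) ≈ 3.87298, h(7.5) ≈ 4.12311.
Sum = Δt · [h(2.5) + h(3.5) + h(4.5) + ...].
Sum ≈ 20.56402.

20.56402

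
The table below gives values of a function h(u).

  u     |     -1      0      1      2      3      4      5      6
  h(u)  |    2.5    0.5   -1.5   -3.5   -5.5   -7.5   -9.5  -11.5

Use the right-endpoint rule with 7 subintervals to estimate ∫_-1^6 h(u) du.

-38.5

Δu = 1.
Sum = 1·[0.5 + (-1.5) + (-3.5) + (-5.5) + (-7.5) + (-9.5) + (-11.5)] = -38.5.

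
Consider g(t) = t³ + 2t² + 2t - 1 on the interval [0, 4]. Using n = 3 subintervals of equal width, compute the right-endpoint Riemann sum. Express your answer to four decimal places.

Δt = (4 − 0)/3 = 4/3.
Right endpoints: 4/3, 8/3, 4.
g(4/3) = 205/27, g(8/3) = 1013/27, g(4) = 103.
Sum = Δt · [g(4/3) + g(8/3) + g(4)].
Sum ≈ 197.4815.

197.4815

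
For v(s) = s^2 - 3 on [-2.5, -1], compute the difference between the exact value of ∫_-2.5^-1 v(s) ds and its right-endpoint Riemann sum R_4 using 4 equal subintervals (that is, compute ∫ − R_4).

Exact integral: ∫_-2.5^-1 v(s) ds = 0.375.
R_4 = -0.57421875.
Error = 0.375 − (-0.57421875) = 0.94921875.

0.94921875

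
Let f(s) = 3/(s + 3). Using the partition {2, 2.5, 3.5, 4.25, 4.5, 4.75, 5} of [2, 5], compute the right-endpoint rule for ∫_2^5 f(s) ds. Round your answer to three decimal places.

Subinterval widths: 0.5, 1, 0.75, 0.25, 0.25, 0.25.
Right endpoints: 2.5, 3.5, 4.25, 4.5, 4.75, 5.
f(2.5) = 6/11, f(3.5) = 6/13, f(4.25) = 12/29, f(4.5) = 0.4, f(4.75) = 12/31, f(5) = 0.375.
Sum = Σ Δs_i · f(s_i).
Sum ≈ 1.335.

1.335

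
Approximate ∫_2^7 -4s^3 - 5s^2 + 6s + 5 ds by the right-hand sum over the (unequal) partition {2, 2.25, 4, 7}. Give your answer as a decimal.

Subinterval widths: 0.25, 1.75, 3.
Right endpoints: 2.25, 4, 7.
f(2.25) = -52.375, f(4) = -307, f(7) = -1570.
Sum = Σ Δs_i · f(s_i).
Sum = -5260.34375.

-5260.34375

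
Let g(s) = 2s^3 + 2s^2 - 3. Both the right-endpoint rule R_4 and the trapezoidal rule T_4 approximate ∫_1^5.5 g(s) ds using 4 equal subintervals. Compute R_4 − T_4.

R_4 ≈ 793.1425781.
T_4 ≈ 574.1894531.
R_4 − T_4 = 218.953125.

218.953125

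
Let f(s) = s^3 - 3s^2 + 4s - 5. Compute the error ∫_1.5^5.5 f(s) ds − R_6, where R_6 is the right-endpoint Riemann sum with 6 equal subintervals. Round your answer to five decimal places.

-33.88889

Exact integral: ∫_1.5^5.5 f(s) ds = 100.5.
R_6 ≈ 134.3888889.
Error ≈ 100.5 − 134.3888889 ≈ -33.88889.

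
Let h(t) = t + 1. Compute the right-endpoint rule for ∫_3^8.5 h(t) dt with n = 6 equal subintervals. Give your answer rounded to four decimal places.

39.6458

Δt = (8.5 − 3)/6 = 11/12.
Right endpoints: 47/12, 29/6, 5.75, 20/3, 91/12, 8.5.
h(47/12) = 59/12, h(29/6) = 35/6, h(5.75) = 6.75, h(20/3) = 23/3, h(91/12) = 103/12, h(8.5) = 9.5.
Sum = Δt · [h(47/12) + h(29/6) + h(5.75) + ...].
Sum ≈ 39.6458.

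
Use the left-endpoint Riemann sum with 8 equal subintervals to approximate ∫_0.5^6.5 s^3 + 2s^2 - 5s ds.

Δs = (6.5 − 0.5)/8 = 0.75.
Left endpoints: 0.5, 1.25, 2, 2.75, 3.5, 4.25, 5, 5.75.
f(0.5) = -1.875, f(1.25) = -1.171875, f(2) = 6, f(2.75) = 22.171875, f(3.5) = 49.875, f(4.25) = 91.640625, f(5) = 150, f(5.75) = 227.484375.
Sum = Δs · [f(0.5) + f(1.25) + f(2) + ...].
Sum = 408.09375.

408.09375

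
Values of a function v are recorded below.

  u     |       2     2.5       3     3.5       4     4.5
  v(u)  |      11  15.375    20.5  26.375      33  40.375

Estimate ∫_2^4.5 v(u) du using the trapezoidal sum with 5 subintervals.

60.46875

Δu = 0.5.
T_5 = (0.5/2)·[11 + 2·15.375 + 2·20.5 + 2·26.375 + 2·33 + 40.375] = 60.46875.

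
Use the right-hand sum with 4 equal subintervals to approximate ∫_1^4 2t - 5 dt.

Δt = (4 − 1)/4 = 0.75.
Right endpoints: 1.75, 2.5, 3.25, 4.
f(1.75) = -1.5, f(2.5) = 0, f(3.25) = 1.5, f(4) = 3.
Sum = Δt · [f(1.75) + f(2.5) + f(3.25) + f(4)].
Sum = 2.25.

2.25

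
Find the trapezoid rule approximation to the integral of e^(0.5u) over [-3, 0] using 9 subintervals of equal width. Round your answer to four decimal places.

1.5573

Δu = (0 − (-3))/9 = 1/3.
f(-3) ≈ 0.2231, f(-8/3) ≈ 0.2636, f(-7/3) ≈ 0.3114, f(-2) ≈ 0.3679, f(-5/3) ≈ 0.4346, f(-4/3) ≈ 0.5134, f(-1) ≈ 0.6065, f(-2/3) ≈ 0.7165, f(-1/3) ≈ 0.8465, f(0) ≈ 1.0000.
T_9 = (Δu/2)·[f(u_0) + 2f(u_1) + ... + 2f(u_{8}) + f(u_9)].
Sum ≈ 1.5573.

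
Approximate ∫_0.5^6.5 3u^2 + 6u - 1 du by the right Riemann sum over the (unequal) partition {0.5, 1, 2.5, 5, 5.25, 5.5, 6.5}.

536.859375

Subinterval widths: 0.5, 1.5, 2.5, 0.25, 0.25, 1.
Right endpoints: 1, 2.5, 5, 5.25, 5.5, 6.5.
f(1) = 8, f(2.5) = 32.75, f(5) = 104, f(5.25) = 113.1875, f(5.5) = 122.75, f(6.5) = 164.75.
Sum = Σ Δu_i · f(u_i).
Sum = 536.859375.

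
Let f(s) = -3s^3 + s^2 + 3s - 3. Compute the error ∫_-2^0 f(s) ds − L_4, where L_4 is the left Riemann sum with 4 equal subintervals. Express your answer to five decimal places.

-6.33333

Exact integral: ∫_-2^0 f(s) ds ≈ 2.6666667.
L_4 = 9.
Error ≈ 2.6666667 − 9 ≈ -6.33333.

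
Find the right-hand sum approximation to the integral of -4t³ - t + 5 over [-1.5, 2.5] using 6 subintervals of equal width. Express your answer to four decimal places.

Δt = (2.5 − (-1.5))/6 = 2/3.
Right endpoints: -5/6, -1/6, 0.5, 7/6, 11/6, 2.5.
f(-5/6) = 220/27, f(-1/6) = 140/27, f(0.5) = 4, f(7/6) = -68/27, f(11/6) = -580/27, f(2.5) = -60.
Sum = Δt · [f(-5/6) + f(-1/6) + f(0.5) + ...].
Sum ≈ -44.4444.

-44.4444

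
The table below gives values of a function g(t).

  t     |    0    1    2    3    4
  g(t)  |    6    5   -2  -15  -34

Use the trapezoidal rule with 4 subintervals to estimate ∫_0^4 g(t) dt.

-26

Δt = 1.
T_4 = (1/2)·[6 + 2·5 + 2·(-2) + 2·(-15) + (-34)] = -26.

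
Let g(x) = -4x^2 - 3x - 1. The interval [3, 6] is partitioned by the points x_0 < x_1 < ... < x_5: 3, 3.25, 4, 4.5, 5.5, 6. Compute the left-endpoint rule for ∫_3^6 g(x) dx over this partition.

-254.5

Subinterval widths: 0.25, 0.75, 0.5, 1, 0.5.
Left endpoints: 3, 3.25, 4, 4.5, 5.5.
g(3) = -46, g(3.25) = -53, g(4) = -77, g(4.5) = -95.5, g(5.5) = -138.5.
Sum = Σ Δx_i · g(x_i).
Sum = -254.5.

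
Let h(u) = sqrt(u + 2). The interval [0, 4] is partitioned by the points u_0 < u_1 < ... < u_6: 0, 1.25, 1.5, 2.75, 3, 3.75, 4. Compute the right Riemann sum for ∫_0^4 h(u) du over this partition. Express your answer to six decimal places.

Subinterval widths: 1.25, 0.25, 1.25, 0.25, 0.75, 0.25.
Right endpoints: 1.25, 1.5, 2.75, 3, 3.75, 4.
h(1.25) ≈ 1.802776, h(1.5) ≈ 1.870829, h(2.75) ≈ 2.179449, h(3) ≈ 2.236068, h(3.75) ≈ 2.397916, h(4) ≈ 2.449490.
Sum = Σ Δu_i · h(u_i).
Sum ≈ 8.415315.

8.415315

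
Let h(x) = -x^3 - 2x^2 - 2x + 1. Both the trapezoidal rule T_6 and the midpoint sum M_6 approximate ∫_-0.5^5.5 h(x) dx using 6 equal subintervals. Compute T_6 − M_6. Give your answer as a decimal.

-14.25

T_6 = -373.25.
M_6 = -359.
T_6 − M_6 = -14.25.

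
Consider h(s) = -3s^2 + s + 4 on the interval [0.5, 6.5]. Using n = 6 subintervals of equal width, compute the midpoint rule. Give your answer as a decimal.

Δs = (6.5 − 0.5)/6 = 1.
Midpoints: 1, 2, 3, 4, 5, 6.
h(1) = 2, h(2) = -6, h(3) = -20, h(4) = -40, h(5) = -66, h(6) = -98.
Sum = Δs · [h(1) + h(2) + h(3) + ...].
Sum = -228.

-228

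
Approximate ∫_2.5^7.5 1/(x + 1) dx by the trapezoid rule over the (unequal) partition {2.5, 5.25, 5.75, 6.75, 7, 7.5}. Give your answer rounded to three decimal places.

Subinterval widths: 2.75, 0.5, 1, 0.25, 0.5.
f(2.5) = 2/7, f(5.25) = 0.16, f(5.75) = 4/27, f(6.75) = 4/31, f(7) = 0.125, f(7.5) = 2/17.
On each subinterval the trapezoid contributes (Δx_i/2)·[f(x_{i-1}) + f(x_i)].
Sum ≈ 0.921.

0.921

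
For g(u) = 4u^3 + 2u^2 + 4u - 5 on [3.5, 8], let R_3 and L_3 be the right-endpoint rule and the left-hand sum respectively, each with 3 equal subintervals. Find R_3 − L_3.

2997

R_3 = 5958.
L_3 = 2961.
R_3 − L_3 = 2997.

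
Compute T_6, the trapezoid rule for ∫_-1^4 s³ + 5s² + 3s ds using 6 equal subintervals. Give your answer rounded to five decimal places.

Δs = (4 − (-1))/6 = 5/6.
f(-1) = 1, f(-1/6) = -79/216, f(2/3) = 122/27, f(1.5) = 19.125, f(7/3) = 1267/27, f(19/6) = 19741/216, f(4) = 156.
T_6 = (Δs/2)·[f(s_0) + 2f(s_1) + ... + 2f(s_{5}) + f(s_6)].
Sum ≈ 200.08102.

200.08102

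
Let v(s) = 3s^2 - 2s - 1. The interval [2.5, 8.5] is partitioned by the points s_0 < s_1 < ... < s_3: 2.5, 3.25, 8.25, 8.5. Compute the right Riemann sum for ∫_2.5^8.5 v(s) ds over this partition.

1001.265625

Subinterval widths: 0.75, 5, 0.25.
Right endpoints: 3.25, 8.25, 8.5.
v(3.25) = 24.1875, v(8.25) = 186.6875, v(8.5) = 198.75.
Sum = Σ Δs_i · v(s_i).
Sum = 1001.265625.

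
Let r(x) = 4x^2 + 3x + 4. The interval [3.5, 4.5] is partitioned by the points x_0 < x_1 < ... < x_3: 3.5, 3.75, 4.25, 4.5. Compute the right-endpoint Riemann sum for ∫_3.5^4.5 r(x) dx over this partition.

Subinterval widths: 0.25, 0.5, 0.25.
Right endpoints: 3.75, 4.25, 4.5.
r(3.75) = 71.5, r(4.25) = 89, r(4.5) = 98.5.
Sum = Σ Δx_i · r(x_i).
Sum = 87.

87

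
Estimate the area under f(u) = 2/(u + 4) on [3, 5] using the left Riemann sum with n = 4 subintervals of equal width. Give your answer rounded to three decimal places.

0.519

Δu = (5 − 3)/4 = 0.5.
Left endpoints: 3, 3.5, 4, 4.5.
f(3) = 2/7, f(3.5) = 4/15, f(4) = 0.25, f(4.5) = 4/17.
Sum = Δu · [f(3) + f(3.5) + f(4) + f(4.5)].
Sum ≈ 0.519.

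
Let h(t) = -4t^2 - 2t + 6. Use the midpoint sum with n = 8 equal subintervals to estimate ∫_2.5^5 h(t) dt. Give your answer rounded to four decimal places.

Δt = (5 − 2.5)/8 = 0.3125.
Midpoints: 2.65625, 2.96875, 3.28125, 3.59375, 3.90625, 4.21875, 4.53125, 4.84375.
h(2.65625) = -27.53515625, h(2.96875) = -35.19140625, h(3.28125) = -43.62890625, h(3.59375) = -52.84765625, h(3.90625) = -62.84765625, h(4.21875) = -73.62890625, h(4.53125) = -85.19140625, h(4.84375) = -97.53515625.
Sum = Δt · [h(2.65625) + h(2.96875) + h(3.28125) + ...].
Sum ≈ -149.5020.

-149.5020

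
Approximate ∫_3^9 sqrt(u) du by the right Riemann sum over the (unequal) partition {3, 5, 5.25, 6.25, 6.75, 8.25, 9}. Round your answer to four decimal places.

Subinterval widths: 2, 0.25, 1, 0.5, 1.5, 0.75.
Right endpoints: 5, 5.25, 6.25, 6.75, 8.25, 9.
f(5) ≈ 2.2361, f(5.25) ≈ 2.2913, f(6.25) ≈ 2.5000, f(6.75) ≈ 2.5981, f(8.25) ≈ 2.8723, f(9) ≈ 3.0000.
Sum = Σ Δu_i · f(u_i).
Sum ≈ 15.4024.

15.4024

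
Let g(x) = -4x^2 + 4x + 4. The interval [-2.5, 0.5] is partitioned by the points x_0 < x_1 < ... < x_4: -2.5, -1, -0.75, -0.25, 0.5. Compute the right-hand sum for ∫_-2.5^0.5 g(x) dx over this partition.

Subinterval widths: 1.5, 0.25, 0.5, 0.75.
Right endpoints: -1, -0.75, -0.25, 0.5.
g(-1) = -4, g(-0.75) = -1.25, g(-0.25) = 2.75, g(0.5) = 5.
Sum = Σ Δx_i · g(x_i).
Sum = -1.1875.

-1.1875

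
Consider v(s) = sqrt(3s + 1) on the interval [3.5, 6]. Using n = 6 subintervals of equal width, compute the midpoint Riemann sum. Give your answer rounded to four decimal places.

9.7386

Δs = (6 − 3.5)/6 = 5/12.
Midpoints: 89/24, 4.125, 109/24, 119/24, 5.375, 139/24.
v(89/24) ≈ 3.4821, v(4.125) ≈ 3.6572, v(109/24) ≈ 3.8243, v(119/24) ≈ 3.9843, v(5.375) ≈ 4.1382, v(139/24) ≈ 4.2866.
Sum = Δs · [v(89/24) + v(4.125) + v(109/24) + ...].
Sum ≈ 9.7386.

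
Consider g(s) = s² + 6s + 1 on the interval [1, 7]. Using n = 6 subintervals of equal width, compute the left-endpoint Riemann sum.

Δs = (7 − 1)/6 = 1.
Left endpoints: 1, 2, 3, 4, 5, 6.
g(1) = 8, g(2) = 17, g(3) = 28, g(4) = 41, g(5) = 56, g(6) = 73.
Sum = Δs · [g(1) + g(2) + g(3) + ...].
Sum = 223.

223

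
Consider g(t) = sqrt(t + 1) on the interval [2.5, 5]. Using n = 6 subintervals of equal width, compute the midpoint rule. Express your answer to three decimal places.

5.433

Δt = (5 − 2.5)/6 = 5/12.
Midpoints: 65/24, 3.125, 85/24, 95/24, 4.375, 115/24.
g(65/24) ≈ 1.926, g(3.125) ≈ 2.031, g(85/24) ≈ 2.131, g(95/24) ≈ 2.227, g(4.375) ≈ 2.318, g(115/24) ≈ 2.407.
Sum = Δt · [g(65/24) + g(3.125) + g(85/24) + ...].
Sum ≈ 5.433.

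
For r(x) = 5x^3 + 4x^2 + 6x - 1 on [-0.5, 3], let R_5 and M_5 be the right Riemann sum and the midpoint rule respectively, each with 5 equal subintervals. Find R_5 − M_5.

R_5 = 233.66.
M_5 = 156.8371875.
R_5 − M_5 = 76.8228125.

76.8228125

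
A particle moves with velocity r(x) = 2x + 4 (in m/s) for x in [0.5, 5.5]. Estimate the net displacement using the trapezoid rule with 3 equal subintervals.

50

Δx = (5.5 − 0.5)/3 = 5/3.
r(0.5) = 5, r(13/6) = 25/3, r(23/6) = 35/3, r(5.5) = 15.
T_3 = (Δx/2)·[r(x_0) + 2r(x_1) + 2r(x_2) + r(x_3)].
Sum = 50.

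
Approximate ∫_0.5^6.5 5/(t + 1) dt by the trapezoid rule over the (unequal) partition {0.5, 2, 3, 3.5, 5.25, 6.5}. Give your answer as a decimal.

Subinterval widths: 1.5, 1, 0.5, 1.75, 1.25.
f(0.5) = 10/3, f(2) = 5/3, f(3) = 1.25, f(3.5) = 10/9, f(5.25) = 0.8, f(6.5) = 2/3.
On each subinterval the trapezoid contributes (Δt_i/2)·[f(t_{i-1}) + f(t_i)].
Sum = 8.3875.

8.3875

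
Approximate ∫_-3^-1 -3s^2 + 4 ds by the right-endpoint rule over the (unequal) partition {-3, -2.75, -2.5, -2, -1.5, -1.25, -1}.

Subinterval widths: 0.25, 0.25, 0.5, 0.5, 0.25, 0.25.
Right endpoints: -2.75, -2.5, -2, -1.5, -1.25, -1.
f(-2.75) = -18.6875, f(-2.5) = -14.75, f(-2) = -8, f(-1.5) = -2.75, f(-1.25) = -0.6875, f(-1) = 1.
Sum = Σ Δs_i · f(s_i).
Sum = -13.65625.

-13.65625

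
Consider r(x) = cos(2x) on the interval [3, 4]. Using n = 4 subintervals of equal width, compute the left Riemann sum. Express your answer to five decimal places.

Δx = (4 − 3)/4 = 0.25.
Left endpoints: 3, 3.25, 3.5, 3.75.
r(3) ≈ 0.96017, r(3.25) ≈ 0.97659, r(3.5) ≈ 0.75390, r(3.75) ≈ 0.34664.
Sum = Δx · [r(3) + r(3.25) + r(3.5) + r(3.75)].
Sum ≈ 0.75932.

0.75932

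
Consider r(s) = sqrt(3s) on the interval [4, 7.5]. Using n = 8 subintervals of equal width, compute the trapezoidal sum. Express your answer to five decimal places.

14.47762

Δs = (7.5 − 4)/8 = 0.4375.
r(4) ≈ 3.46410, r(4.4375) ≈ 3.64863, r(4.875) ≈ 3.82426, r(5.3125) ≈ 3.99218, r(5.75) ≈ 4.15331, r(6.1875) ≈ 4.30842, r(6.625) ≈ 4.45814, r(7.0625) ≈ 4.60299, r(7.5) ≈ 4.74342.
T_8 = (Δs/2)·[r(s_0) + 2r(s_1) + ... + 2r(s_{7}) + r(s_8)].
Sum ≈ 14.47762.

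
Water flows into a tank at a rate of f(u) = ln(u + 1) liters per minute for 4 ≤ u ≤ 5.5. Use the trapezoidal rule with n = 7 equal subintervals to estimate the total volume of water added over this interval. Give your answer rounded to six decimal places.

Δu = (5.5 − 4)/7 = 3/14.
f(4) ≈ 1.609438, f(59/14) ≈ 1.651402, f(31/7) ≈ 1.691676, f(65/14) ≈ 1.730391, f(34/7) ≈ 1.767662, f(71/14) ≈ 1.803594, f(37/7) ≈ 1.838279, f(5.5) ≈ 1.871802.
T_7 = (Δu/2)·[f(u_0) + 2f(u_1) + ... + 2f(u_{6}) + f(u_7)].
Sum ≈ 2.619348.

2.619348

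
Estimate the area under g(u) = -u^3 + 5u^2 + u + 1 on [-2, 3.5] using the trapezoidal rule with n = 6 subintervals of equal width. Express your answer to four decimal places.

63.0192

Δu = (3.5 − (-2))/6 = 11/12.
g(-2) = 27, g(-13/12) = 12193/1728, g(-1/6) = 211/216, g(0.75) = 4.140625, g(5/3) = 322/27, g(31/12) = 34061/1728, g(3.5) = 22.875.
T_6 = (Δu/2)·[g(u_0) + 2g(u_1) + ... + 2g(u_{5}) + g(u_6)].
Sum ≈ 63.0192.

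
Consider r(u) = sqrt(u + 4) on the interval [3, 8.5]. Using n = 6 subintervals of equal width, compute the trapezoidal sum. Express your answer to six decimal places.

Δu = (8.5 − 3)/6 = 11/12.
r(3) ≈ 2.645751, r(47/12) ≈ 2.813657, r(29/6) ≈ 2.972092, r(5.75) ≈ 3.122499, r(20/3) ≈ 3.265986, r(91/12) ≈ 3.403430, r(8.5) ≈ 3.535534.
T_6 = (Δu/2)·[r(u_0) + 2r(u_1) + ... + 2r(u_{5}) + r(u_6)].
Sum ≈ 17.112615.

17.112615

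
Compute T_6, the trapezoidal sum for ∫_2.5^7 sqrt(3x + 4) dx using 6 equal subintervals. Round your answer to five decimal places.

19.10480

Δx = (7 − 2.5)/6 = 0.75.
f(2.5) ≈ 3.39116, f(3.25) ≈ 3.70810, f(4) ≈ 4.00000, f(4.75) ≈ 4.27200, f(5.5) ≈ 4.52769, f(6.25) ≈ 4.76970, f(7) ≈ 5.00000.
T_6 = (Δx/2)·[f(x_0) + 2f(x_1) + ... + 2f(x_{5}) + f(x_6)].
Sum ≈ 19.10480.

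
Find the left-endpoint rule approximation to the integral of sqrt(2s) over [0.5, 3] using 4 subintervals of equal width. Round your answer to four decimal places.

Δs = (3 − 0.5)/4 = 0.625.
Left endpoints: 0.5, 1.125, 1.75, 2.375.
f(0.5) ≈ 1.0000, f(1.125) ≈ 1.5000, f(1.75) ≈ 1.8708, f(2.375) ≈ 2.1794.
Sum = Δs · [f(0.5) + f(1.125) + f(1.75) + f(2.375)].
Sum ≈ 4.0939.

4.0939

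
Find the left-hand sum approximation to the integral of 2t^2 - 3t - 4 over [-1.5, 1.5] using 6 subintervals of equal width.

-5

Δt = (1.5 − (-1.5))/6 = 0.5.
Left endpoints: -1.5, -1, -0.5, 0, 0.5, 1.
f(-1.5) = 5, f(-1) = 1, f(-0.5) = -2, f(0) = -4, f(0.5) = -5, f(1) = -5.
Sum = Δt · [f(-1.5) + f(-1) + f(-0.5) + ...].
Sum = -5.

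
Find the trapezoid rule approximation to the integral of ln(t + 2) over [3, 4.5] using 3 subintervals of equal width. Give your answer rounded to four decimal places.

2.6186

Δt = (4.5 − 3)/3 = 0.5.
f(3) ≈ 1.6094, f(3.5) ≈ 1.7047, f(4) ≈ 1.7918, f(4.5) ≈ 1.8718.
T_3 = (Δt/2)·[f(t_0) + 2f(t_1) + 2f(t_2) + f(t_3)].
Sum ≈ 2.6186.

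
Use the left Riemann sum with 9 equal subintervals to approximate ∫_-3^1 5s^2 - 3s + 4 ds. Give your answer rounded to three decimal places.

86.881

Δs = (1 − (-3))/9 = 4/9.
Left endpoints: -3, -23/9, -19/9, -5/3, -11/9, -7/9, -1/3, 1/9, 5/9.
f(-3) = 58, f(-23/9) = 3590/81, f(-19/9) = 2642/81, f(-5/3) = 206/9, f(-11/9) = 1226/81, f(-7/9) = 758/81, f(-1/3) = 50/9, f(1/9) = 302/81, f(5/9) = 314/81.
Sum = Δs · [f(-3) + f(-23/9) + f(-19/9) + ...].
Sum ≈ 86.881.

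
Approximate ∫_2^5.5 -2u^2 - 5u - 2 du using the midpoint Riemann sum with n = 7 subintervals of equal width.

-178.0625

Δu = (5.5 − 2)/7 = 0.5.
Midpoints: 2.25, 2.75, 3.25, 3.75, 4.25, 4.75, 5.25.
f(2.25) = -23.375, f(2.75) = -30.875, f(3.25) = -39.375, f(3.75) = -48.875, f(4.25) = -59.375, f(4.75) = -70.875, f(5.25) = -83.375.
Sum = Δu · [f(2.25) + f(2.75) + f(3.25) + ...].
Sum = -178.0625.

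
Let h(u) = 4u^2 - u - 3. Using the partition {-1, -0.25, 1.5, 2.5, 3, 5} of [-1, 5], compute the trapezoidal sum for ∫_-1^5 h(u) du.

Subinterval widths: 0.75, 1.75, 1, 0.5, 2.
h(-1) = 2, h(-0.25) = -2.5, h(1.5) = 4.5, h(2.5) = 19.5, h(3) = 30, h(5) = 92.
On each subinterval the trapezoid contributes (Δu_i/2)·[h(u_{i-1}) + h(u_i)].
Sum = 147.9375.

147.9375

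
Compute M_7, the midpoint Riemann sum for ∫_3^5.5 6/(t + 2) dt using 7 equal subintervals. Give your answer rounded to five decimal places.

Δt = (5.5 − 3)/7 = 5/14.
Midpoints: 89/28, 99/28, 109/28, 4.25, 129/28, 139/28, 149/28.
f(89/28) = 168/145, f(99/28) = 168/155, f(109/28) = 56/55, f(4.25) = 0.96, f(129/28) = 168/185, f(139/28) = 56/65, f(149/28) = 168/205.
Sum = Δt · [f(89/28) + f(99/28) + f(109/28) + ...].
Sum ≈ 2.43208.

2.43208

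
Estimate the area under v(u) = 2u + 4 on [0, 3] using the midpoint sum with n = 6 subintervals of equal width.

Δu = (3 − 0)/6 = 0.5.
Midpoints: 0.25, 0.75, 1.25, 1.75, 2.25, 2.75.
v(0.25) = 4.5, v(0.75) = 5.5, v(1.25) = 6.5, v(1.75) = 7.5, v(2.25) = 8.5, v(2.75) = 9.5.
Sum = Δu · [v(0.25) + v(0.75) + v(1.25) + ...].
Sum = 21.

21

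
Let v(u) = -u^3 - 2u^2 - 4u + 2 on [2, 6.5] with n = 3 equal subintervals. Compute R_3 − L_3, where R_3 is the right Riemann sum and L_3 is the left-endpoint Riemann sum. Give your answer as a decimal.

-541.6875

R_3 = -983.25.
L_3 = -441.5625.
R_3 − L_3 = -541.6875.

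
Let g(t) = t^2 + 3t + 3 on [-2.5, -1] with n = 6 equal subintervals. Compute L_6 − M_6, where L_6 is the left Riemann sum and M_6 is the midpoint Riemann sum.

L_6 = 1.609375.
M_6 = 1.4921875.
L_6 − M_6 = 0.1171875.

0.1171875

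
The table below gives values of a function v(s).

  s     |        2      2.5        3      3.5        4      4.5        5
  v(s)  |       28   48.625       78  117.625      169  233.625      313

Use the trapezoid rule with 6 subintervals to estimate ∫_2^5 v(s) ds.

Δs = 0.5.
T_6 = (0.5/2)·[28 + 2·48.625 + 2·78 + 2·117.625 + 2·169 + 2·233.625 + 313] = 408.6875.

408.6875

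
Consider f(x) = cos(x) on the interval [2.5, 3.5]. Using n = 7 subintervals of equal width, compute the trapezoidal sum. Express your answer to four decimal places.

Δx = (3.5 − 2.5)/7 = 1/7.
f(2.5) ≈ -0.8011, f(37/14) ≈ -0.8782, f(39/14) ≈ -0.9373, f(41/14) ≈ -0.9774, f(43/14) ≈ -0.9975, f(45/14) ≈ -0.9974, f(47/14) ≈ -0.9769, f(3.5) ≈ -0.9365.
T_7 = (Δx/2)·[f(x_0) + 2f(x_1) + ... + 2f(x_{6}) + f(x_7)].
Sum ≈ -0.9476.

-0.9476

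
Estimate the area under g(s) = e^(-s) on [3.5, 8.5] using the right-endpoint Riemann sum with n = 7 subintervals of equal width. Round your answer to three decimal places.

0.021

Δs = (8.5 − 3.5)/7 = 5/7.
Right endpoints: 59/14, 69/14, 79/14, 89/14, 99/14, 109/14, 8.5.
g(59/14) ≈ 0.015, g(69/14) ≈ 0.007, g(79/14) ≈ 0.004, g(89/14) ≈ 0.002, g(99/14) ≈ 0.001, g(109/14) ≈ 0.000, g(8.5) ≈ 0.000.
Sum = Δs · [g(59/14) + g(69/14) + g(79/14) + ...].
Sum ≈ 0.021.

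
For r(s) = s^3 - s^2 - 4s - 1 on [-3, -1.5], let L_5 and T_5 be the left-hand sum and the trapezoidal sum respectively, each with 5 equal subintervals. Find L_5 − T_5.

L_5 = -18.69.
T_5 = -15.03375.
L_5 − T_5 = -3.65625.

-3.65625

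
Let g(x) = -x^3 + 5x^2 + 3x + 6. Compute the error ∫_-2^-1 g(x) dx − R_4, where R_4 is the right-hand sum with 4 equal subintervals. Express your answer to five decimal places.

Exact integral: ∫_-2^-1 g(x) dx ≈ 16.9166667.
R_4 = 14.640625.
Error ≈ 16.9166667 − 14.640625 ≈ 2.27604.

2.27604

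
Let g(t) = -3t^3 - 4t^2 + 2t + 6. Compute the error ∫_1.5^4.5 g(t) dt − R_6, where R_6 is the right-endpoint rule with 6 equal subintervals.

Exact integral: ∫_1.5^4.5 g(t) dt = -384.75.
R_6 = -470.9375.
Error = -384.75 − (-470.9375) = 86.1875.

86.1875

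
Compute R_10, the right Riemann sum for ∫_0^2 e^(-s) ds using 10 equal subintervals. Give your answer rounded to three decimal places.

Δs = (2 − 0)/10 = 0.2.
Right endpoints: 0.2, 0.4, 0.6, 0.8, 1, 1.2, 1.4, 1.6, 1.8, 2.
f(0.2) ≈ 0.819, f(0.4) ≈ 0.670, f(0.6) ≈ 0.549, f(0.8) ≈ 0.449, f(1) ≈ 0.368, f(1.2) ≈ 0.301, f(1.4) ≈ 0.247, f(1.6) ≈ 0.202, f(1.8) ≈ 0.165, f(2) ≈ 0.135.
Sum = Δs · [f(0.2) + f(0.4) + f(0.6) + ...].
Sum ≈ 0.781.

0.781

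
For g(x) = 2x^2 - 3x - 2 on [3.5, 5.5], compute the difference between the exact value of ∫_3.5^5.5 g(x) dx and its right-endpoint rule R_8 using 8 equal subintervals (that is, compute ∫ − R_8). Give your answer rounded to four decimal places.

-3.7917

Exact integral: ∫_3.5^5.5 g(x) dx ≈ 51.333333.
R_8 = 55.125.
Error ≈ 51.333333 − 55.125 ≈ -3.7917.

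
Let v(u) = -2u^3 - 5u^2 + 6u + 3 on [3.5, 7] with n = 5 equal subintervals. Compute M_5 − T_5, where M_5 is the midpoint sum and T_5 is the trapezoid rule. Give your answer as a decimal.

15.649375

M_5 = -1499.710625.
T_5 = -1515.36.
M_5 − T_5 = 15.649375.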